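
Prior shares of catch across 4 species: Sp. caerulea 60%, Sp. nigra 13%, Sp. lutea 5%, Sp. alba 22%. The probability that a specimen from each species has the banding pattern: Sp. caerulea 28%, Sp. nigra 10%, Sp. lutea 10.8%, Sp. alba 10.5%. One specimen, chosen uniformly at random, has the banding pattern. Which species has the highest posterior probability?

By Bayes' rule, posterior ∝ prior × likelihood:
  Sp. caerulea: 0.6 × 0.28 = 0.168
  Sp. nigra: 0.13 × 0.1 = 0.013
  Sp. lutea: 0.05 × 0.108 = 0.0054
  Sp. alba: 0.22 × 0.105 = 0.0231
Total = 0.2095.
Largest term belongs to Sp. caerulea, so Sp. caerulea is most probable.

Sp. caerulea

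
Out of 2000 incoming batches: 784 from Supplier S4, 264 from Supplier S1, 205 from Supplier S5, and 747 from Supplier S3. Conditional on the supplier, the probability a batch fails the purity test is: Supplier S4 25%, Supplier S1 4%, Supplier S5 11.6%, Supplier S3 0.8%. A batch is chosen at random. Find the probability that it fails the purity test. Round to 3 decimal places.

0.118

Prior × likelihood for each hypothesis:
  Supplier S4: 0.392 × 0.25 = 0.098
  Supplier S1: 0.132 × 0.04 = 0.00528
  Supplier S5: 0.1025 × 0.116 = 0.01189
  Supplier S3: 0.3735 × 0.008 = 0.002988
P(off-spec) = 0.098 + 0.00528 + 0.01189 + 0.002988 = 0.118158 → 0.118.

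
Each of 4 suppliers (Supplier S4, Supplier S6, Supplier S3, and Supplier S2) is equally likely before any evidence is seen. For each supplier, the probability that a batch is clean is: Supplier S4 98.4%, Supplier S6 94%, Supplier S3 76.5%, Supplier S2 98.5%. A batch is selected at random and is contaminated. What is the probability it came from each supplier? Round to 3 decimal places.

Taking complements, P(contaminated | each) = Supplier S4 0.016, Supplier S6 0.06, Supplier S3 0.235, Supplier S2 0.015.
Since the prior is uniform, the posterior is proportional to the likelihood:
  Supplier S4: 0.016
  Supplier S6: 0.06
  Supplier S3: 0.235
  Supplier S2: 0.015
Total = 0.326.
P(Supplier S4 | contaminated) = 0.016/0.326 ≈ 0.049
P(Supplier S6 | contaminated) = 0.06/0.326 ≈ 0.184
P(Supplier S3 | contaminated) = 0.235/0.326 ≈ 0.721
P(Supplier S2 | contaminated) = 0.015/0.326 ≈ 0.046
(Check: 0.049+0.184+0.721+0.046 = 1.000.)

Supplier S4 0.049, Supplier S6 0.184, Supplier S3 0.721, Supplier S2 0.046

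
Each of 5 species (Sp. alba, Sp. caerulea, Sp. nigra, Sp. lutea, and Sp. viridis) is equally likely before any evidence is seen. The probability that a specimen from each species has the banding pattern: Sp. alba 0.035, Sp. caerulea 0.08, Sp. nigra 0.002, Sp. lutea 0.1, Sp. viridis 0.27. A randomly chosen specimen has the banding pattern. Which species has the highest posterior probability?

Since the prior is uniform, the posterior is proportional to the likelihood:
  Sp. alba: 0.035
  Sp. caerulea: 0.08
  Sp. nigra: 0.002
  Sp. lutea: 0.1
  Sp. viridis: 0.27
Total = 0.487.
Largest term belongs to Sp. viridis, so Sp. viridis is most probable.

Sp. viridis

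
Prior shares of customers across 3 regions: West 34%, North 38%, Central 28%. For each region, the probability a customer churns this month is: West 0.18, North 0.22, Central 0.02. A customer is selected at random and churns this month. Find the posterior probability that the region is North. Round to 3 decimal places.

0.556

Unnormalized posteriors (prior × likelihood):
  West: 0.34 × 0.18 = 0.0612
  North: 0.38 × 0.22 = 0.0836
  Central: 0.28 × 0.02 = 0.0056
Normalizing constant = 0.1504.
P(North | evidence) = 0.0836 / 0.1504 ≈ 0.556.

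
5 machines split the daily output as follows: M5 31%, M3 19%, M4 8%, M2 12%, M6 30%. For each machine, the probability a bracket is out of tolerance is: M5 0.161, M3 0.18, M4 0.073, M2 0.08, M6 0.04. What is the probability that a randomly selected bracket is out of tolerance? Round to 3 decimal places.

Compute prior × likelihood for every hypothesis:
  M5: 0.31 × 0.161 = 0.04991
  M3: 0.19 × 0.18 = 0.0342
  M4: 0.08 × 0.073 = 0.00584
  M2: 0.12 × 0.08 = 0.0096
  M6: 0.3 × 0.04 = 0.012
P(oversize) = 0.04991 + 0.0342 + 0.00584 + 0.0096 + 0.012 = 0.11155 → 0.112.

0.112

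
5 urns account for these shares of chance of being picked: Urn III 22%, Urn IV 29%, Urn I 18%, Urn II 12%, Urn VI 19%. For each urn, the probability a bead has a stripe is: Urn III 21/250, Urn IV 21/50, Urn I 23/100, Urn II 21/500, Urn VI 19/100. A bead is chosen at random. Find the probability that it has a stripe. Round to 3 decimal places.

Prior × likelihood for each hypothesis:
  Urn III: 0.22 × 0.084 = 0.01848
  Urn IV: 0.29 × 0.42 = 0.1218
  Urn I: 0.18 × 0.23 = 0.0414
  Urn II: 0.12 × 0.042 = 0.00504
  Urn VI: 0.19 × 0.19 = 0.0361
P(striped) = 0.01848 + 0.1218 + 0.0414 + 0.00504 + 0.0361 = 0.22282 → 0.223.

0.223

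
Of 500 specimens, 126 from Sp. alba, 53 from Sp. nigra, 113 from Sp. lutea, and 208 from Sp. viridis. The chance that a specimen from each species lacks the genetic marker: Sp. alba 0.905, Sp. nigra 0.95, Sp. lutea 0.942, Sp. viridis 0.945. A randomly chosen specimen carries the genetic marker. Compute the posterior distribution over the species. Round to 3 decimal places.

Taking complements, P(marker | each) = Sp. alba 0.095, Sp. nigra 0.05, Sp. lutea 0.058, Sp. viridis 0.055.
Compute prior × likelihood for every hypothesis:
  Sp. alba: 0.252 × 0.095 = 0.02394
  Sp. nigra: 0.106 × 0.05 = 0.0053
  Sp. lutea: 0.226 × 0.058 = 0.013108
  Sp. viridis: 0.416 × 0.055 = 0.02288
Normalizing constant = 0.065228.
P(Sp. alba | marker) = 0.02394/0.065228 ≈ 0.367
P(Sp. nigra | marker) = 0.0053/0.065228 ≈ 0.081
P(Sp. lutea | marker) = 0.013108/0.065228 ≈ 0.201
P(Sp. viridis | marker) = 0.02288/0.065228 ≈ 0.351

Sp. alba 0.367, Sp. nigra 0.081, Sp. lutea 0.201, Sp. viridis 0.351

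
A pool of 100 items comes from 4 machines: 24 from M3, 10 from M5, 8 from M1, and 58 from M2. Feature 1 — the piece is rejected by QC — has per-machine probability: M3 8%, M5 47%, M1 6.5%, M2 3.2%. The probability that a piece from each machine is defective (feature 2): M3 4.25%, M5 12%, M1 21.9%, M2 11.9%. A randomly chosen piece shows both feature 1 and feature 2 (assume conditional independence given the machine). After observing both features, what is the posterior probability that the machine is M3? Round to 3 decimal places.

0.083

Compute prior × likelihood for every hypothesis:
  M3: 0.24 × 0.08 × 0.0425 = 0.000816
  M5: 0.1 × 0.47 × 0.12 = 0.00564
  M1: 0.08 × 0.065 × 0.219 = 0.0011388
  M2: 0.58 × 0.032 × 0.119 = 0.00220864
Sum = 0.00980344.
P(M3 | evidence) = 0.000816 / 0.00980344 ≈ 0.083.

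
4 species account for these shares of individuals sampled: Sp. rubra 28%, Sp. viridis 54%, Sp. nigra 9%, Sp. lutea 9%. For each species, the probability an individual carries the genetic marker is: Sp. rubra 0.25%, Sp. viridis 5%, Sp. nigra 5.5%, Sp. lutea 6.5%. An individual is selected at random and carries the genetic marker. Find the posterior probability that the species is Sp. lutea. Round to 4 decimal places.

Unnormalized posteriors (prior × likelihood):
  Sp. rubra: 0.28 × 0.0025 = 0.0007
  Sp. viridis: 0.54 × 0.05 = 0.027
  Sp. nigra: 0.09 × 0.055 = 0.00495
  Sp. lutea: 0.09 × 0.065 = 0.00585
Sum = 0.0385.
P(Sp. lutea | evidence) = 0.00585 / 0.0385 ≈ 0.1519.

0.1519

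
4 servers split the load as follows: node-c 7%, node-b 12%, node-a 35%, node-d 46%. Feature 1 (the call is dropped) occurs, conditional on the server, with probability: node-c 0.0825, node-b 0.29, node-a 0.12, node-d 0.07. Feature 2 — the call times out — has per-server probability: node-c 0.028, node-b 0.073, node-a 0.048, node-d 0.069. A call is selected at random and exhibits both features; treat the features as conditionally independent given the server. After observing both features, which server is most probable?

node-b

By Bayes' rule, posterior ∝ prior × likelihood:
  node-c: 0.07 × 0.0825 × 0.028 = 0.0001617
  node-b: 0.12 × 0.29 × 0.073 = 0.0025404
  node-a: 0.35 × 0.12 × 0.048 = 0.002016
  node-d: 0.46 × 0.07 × 0.069 = 0.0022218
Sum = 0.0069399.
Largest term belongs to node-b, so node-b is most probable.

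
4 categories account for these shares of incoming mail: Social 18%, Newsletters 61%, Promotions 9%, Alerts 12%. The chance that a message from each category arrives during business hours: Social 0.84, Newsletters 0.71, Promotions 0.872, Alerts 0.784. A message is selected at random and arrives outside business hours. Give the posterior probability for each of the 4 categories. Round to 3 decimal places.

Social 0.118, Newsletters 0.728, Promotions 0.047, Alerts 0.107

Taking complements, P(off-hours | each) = Social 0.16, Newsletters 0.29, Promotions 0.128, Alerts 0.216.
Prior × likelihood for each hypothesis:
  Social: 0.18 × 0.16 = 0.0288
  Newsletters: 0.61 × 0.29 = 0.1769
  Promotions: 0.09 × 0.128 = 0.01152
  Alerts: 0.12 × 0.216 = 0.02592
Normalizing constant = 0.24314.
P(Social | off-hours) = 0.0288/0.24314 ≈ 0.118
P(Newsletters | off-hours) = 0.1769/0.24314 ≈ 0.728
P(Promotions | off-hours) = 0.01152/0.24314 ≈ 0.047
P(Alerts | off-hours) = 0.02592/0.24314 ≈ 0.107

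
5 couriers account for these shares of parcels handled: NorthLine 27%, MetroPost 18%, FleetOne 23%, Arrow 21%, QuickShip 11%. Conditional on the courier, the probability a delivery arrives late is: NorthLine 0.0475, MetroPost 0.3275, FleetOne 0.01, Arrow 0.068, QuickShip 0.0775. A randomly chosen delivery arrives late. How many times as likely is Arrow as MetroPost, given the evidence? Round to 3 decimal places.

0.242

By Bayes' rule, posterior ∝ prior × likelihood:
  NorthLine: 0.27 × 0.0475 = 0.012825
  MetroPost: 0.18 × 0.3275 = 0.05895
  FleetOne: 0.23 × 0.01 = 0.0023
  Arrow: 0.21 × 0.068 = 0.01428
  QuickShip: 0.11 × 0.0775 = 0.008525
Normalizing constant = 0.09688.
The ratio is 0.01428 / 0.05895 (the normalizer cancels) = 0.242.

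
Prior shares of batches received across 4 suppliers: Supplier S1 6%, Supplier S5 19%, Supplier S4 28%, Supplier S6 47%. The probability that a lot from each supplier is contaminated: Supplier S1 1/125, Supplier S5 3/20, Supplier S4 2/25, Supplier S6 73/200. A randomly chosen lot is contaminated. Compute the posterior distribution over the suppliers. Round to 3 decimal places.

Supplier S1 0.002, Supplier S5 0.128, Supplier S4 0.100, Supplier S6 0.770

Prior × likelihood for each hypothesis:
  Supplier S1: 0.06 × 0.008 = 0.00048
  Supplier S5: 0.19 × 0.15 = 0.0285
  Supplier S4: 0.28 × 0.08 = 0.0224
  Supplier S6: 0.47 × 0.365 = 0.17155
Normalizing constant = 0.22293.
P(Supplier S1 | contaminated) = 0.00048/0.22293 ≈ 0.002
P(Supplier S5 | contaminated) = 0.0285/0.22293 ≈ 0.128
P(Supplier S4 | contaminated) = 0.0224/0.22293 ≈ 0.100
P(Supplier S6 | contaminated) = 0.17155/0.22293 ≈ 0.770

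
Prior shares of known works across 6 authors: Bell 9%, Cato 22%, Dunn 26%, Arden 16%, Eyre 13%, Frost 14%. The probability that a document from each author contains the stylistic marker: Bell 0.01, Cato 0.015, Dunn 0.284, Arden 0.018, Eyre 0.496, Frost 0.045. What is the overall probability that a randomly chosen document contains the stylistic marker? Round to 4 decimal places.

0.1517

Compute prior × likelihood for every hypothesis:
  Bell: 0.09 × 0.01 = 0.0009
  Cato: 0.22 × 0.015 = 0.0033
  Dunn: 0.26 × 0.284 = 0.07384
  Arden: 0.16 × 0.018 = 0.00288
  Eyre: 0.13 × 0.496 = 0.06448
  Frost: 0.14 × 0.045 = 0.0063
P(marker) = 0.0009 + 0.0033 + 0.07384 + 0.00288 + 0.06448 + 0.0063 = 0.1517 → 0.1517.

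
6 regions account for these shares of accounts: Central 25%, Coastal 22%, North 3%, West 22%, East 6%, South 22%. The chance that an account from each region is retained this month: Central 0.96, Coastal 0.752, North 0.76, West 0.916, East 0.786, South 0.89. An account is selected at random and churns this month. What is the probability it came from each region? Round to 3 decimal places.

Taking complements, P(churn | each) = Central 0.04, Coastal 0.248, North 0.24, West 0.084, East 0.214, South 0.11.
Unnormalized posteriors (prior × likelihood):
  Central: 0.25 × 0.04 = 0.01
  Coastal: 0.22 × 0.248 = 0.05456
  North: 0.03 × 0.24 = 0.0072
  West: 0.22 × 0.084 = 0.01848
  East: 0.06 × 0.214 = 0.01284
  South: 0.22 × 0.11 = 0.0242
Normalizing constant = 0.12728.
P(Central | churn) = 0.01/0.12728 ≈ 0.079
P(Coastal | churn) = 0.05456/0.12728 ≈ 0.429
P(North | churn) = 0.0072/0.12728 ≈ 0.057
P(West | churn) = 0.01848/0.12728 ≈ 0.145
P(East | churn) = 0.01284/0.12728 ≈ 0.101
P(South | churn) = 0.0242/0.12728 ≈ 0.190

Central 0.079, Coastal 0.429, North 0.057, West 0.145, East 0.101, South 0.190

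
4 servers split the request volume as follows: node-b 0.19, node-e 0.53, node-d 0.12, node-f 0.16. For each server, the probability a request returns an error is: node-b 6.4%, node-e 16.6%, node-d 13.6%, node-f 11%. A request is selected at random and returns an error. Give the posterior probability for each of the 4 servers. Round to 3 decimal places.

Compute prior × likelihood for every hypothesis:
  node-b: 0.19 × 0.064 = 0.01216
  node-e: 0.53 × 0.166 = 0.08798
  node-d: 0.12 × 0.136 = 0.01632
  node-f: 0.16 × 0.11 = 0.0176
Sum = 0.13406.
P(node-b | error) = 0.01216/0.13406 ≈ 0.091
P(node-e | error) = 0.08798/0.13406 ≈ 0.656
P(node-d | error) = 0.01632/0.13406 ≈ 0.122
P(node-f | error) = 0.0176/0.13406 ≈ 0.131
(Check: 0.091+0.656+0.122+0.131 = 1.000.)

node-b 0.091, node-e 0.656, node-d 0.122, node-f 0.131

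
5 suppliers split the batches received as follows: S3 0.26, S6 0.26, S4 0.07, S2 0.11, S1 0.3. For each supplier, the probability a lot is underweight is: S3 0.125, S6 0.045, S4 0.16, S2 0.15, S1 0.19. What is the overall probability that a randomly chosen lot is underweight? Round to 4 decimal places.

Unnormalized posteriors (prior × likelihood):
  S3: 0.26 × 0.125 = 0.0325
  S6: 0.26 × 0.045 = 0.0117
  S4: 0.07 × 0.16 = 0.0112
  S2: 0.11 × 0.15 = 0.0165
  S1: 0.3 × 0.19 = 0.057
P(underweight) = 0.0325 + 0.0117 + 0.0112 + 0.0165 + 0.057 = 0.1289 → 0.1289.

0.1289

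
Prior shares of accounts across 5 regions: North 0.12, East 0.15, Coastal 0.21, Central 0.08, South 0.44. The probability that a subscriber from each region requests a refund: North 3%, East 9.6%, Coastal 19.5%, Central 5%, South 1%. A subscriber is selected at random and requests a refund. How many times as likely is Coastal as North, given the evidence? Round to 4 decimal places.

11.3750

Compute prior × likelihood for every hypothesis:
  North: 0.12 × 0.03 = 0.0036
  East: 0.15 × 0.096 = 0.0144
  Coastal: 0.21 × 0.195 = 0.04095
  Central: 0.08 × 0.05 = 0.004
  South: 0.44 × 0.01 = 0.0044
Normalizing constant = 0.06735.
The ratio is 0.04095 / 0.0036 (the normalizer cancels) = 11.3750.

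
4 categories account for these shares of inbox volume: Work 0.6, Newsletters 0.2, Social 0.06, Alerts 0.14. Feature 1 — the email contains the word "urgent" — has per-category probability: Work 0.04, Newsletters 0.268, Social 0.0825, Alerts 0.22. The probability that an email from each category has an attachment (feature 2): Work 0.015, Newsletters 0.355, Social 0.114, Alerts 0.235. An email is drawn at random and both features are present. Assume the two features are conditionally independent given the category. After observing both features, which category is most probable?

Prior × likelihood for each hypothesis:
  Work: 0.6 × 0.04 × 0.015 = 0.00036
  Newsletters: 0.2 × 0.268 × 0.355 = 0.019028
  Social: 0.06 × 0.0825 × 0.114 = 0.0005643
  Alerts: 0.14 × 0.22 × 0.235 = 0.007238
Normalizing constant = 0.0271903.
Largest term belongs to Newsletters, so Newsletters is most probable.

Newsletters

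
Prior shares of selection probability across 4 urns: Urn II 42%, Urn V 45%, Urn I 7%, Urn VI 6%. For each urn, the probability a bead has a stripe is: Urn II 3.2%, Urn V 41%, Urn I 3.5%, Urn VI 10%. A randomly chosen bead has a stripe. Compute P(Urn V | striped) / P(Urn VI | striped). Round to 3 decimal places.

30.750

Unnormalized posteriors (prior × likelihood):
  Urn II: 0.42 × 0.032 = 0.01344
  Urn V: 0.45 × 0.41 = 0.1845
  Urn I: 0.07 × 0.035 = 0.00245
  Urn VI: 0.06 × 0.1 = 0.006
Sum = 0.20639.
The ratio is 0.1845 / 0.006 (the normalizer cancels) = 30.750.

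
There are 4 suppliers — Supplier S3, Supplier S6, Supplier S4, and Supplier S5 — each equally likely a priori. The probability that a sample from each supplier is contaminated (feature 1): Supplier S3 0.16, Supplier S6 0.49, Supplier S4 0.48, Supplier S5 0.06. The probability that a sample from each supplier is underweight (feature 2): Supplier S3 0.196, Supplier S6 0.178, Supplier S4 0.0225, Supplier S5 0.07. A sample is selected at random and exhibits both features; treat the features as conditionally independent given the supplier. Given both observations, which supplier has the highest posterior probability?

Supplier S6

Since the prior is uniform, the posterior is proportional to the likelihood:
  Supplier S3: 0.16 × 0.196 = 0.03136
  Supplier S6: 0.49 × 0.178 = 0.08722
  Supplier S4: 0.48 × 0.0225 = 0.0108
  Supplier S5: 0.06 × 0.07 = 0.0042
Sum = 0.13358.
Largest term belongs to Supplier S6, so Supplier S6 is most probable.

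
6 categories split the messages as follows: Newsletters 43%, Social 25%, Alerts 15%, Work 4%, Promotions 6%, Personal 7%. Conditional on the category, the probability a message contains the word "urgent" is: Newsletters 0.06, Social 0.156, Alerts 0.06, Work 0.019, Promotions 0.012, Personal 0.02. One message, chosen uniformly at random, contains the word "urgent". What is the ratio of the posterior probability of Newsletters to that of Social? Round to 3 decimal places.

0.662

By Bayes' rule, posterior ∝ prior × likelihood:
  Newsletters: 0.43 × 0.06 = 0.0258
  Social: 0.25 × 0.156 = 0.039
  Alerts: 0.15 × 0.06 = 0.009
  Work: 0.04 × 0.019 = 0.00076
  Promotions: 0.06 × 0.012 = 0.00072
  Personal: 0.07 × 0.02 = 0.0014
Total = 0.07668.
The ratio is 0.0258 / 0.039 (the normalizer cancels) = 0.662.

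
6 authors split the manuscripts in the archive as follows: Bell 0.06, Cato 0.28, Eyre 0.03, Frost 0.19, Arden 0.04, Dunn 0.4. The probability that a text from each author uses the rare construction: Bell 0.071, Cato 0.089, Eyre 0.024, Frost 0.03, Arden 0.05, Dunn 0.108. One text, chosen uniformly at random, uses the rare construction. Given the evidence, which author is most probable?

By Bayes' rule, posterior ∝ prior × likelihood:
  Bell: 0.06 × 0.071 = 0.00426
  Cato: 0.28 × 0.089 = 0.02492
  Eyre: 0.03 × 0.024 = 0.00072
  Frost: 0.19 × 0.03 = 0.0057
  Arden: 0.04 × 0.05 = 0.002
  Dunn: 0.4 × 0.108 = 0.0432
Normalizing constant = 0.0808.
Largest term belongs to Dunn, so Dunn is most probable.

Dunn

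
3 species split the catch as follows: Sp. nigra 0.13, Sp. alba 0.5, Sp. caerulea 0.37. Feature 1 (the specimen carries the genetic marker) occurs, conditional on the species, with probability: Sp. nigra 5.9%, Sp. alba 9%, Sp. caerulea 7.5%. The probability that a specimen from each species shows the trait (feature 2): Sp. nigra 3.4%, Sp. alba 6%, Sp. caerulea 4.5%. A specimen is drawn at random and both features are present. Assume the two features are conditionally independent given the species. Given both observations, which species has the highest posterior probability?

Prior × likelihood for each hypothesis:
  Sp. nigra: 0.13 × 0.059 × 0.034 = 0.00026078
  Sp. alba: 0.5 × 0.09 × 0.06 = 0.0027
  Sp. caerulea: 0.37 × 0.075 × 0.045 = 0.00124875
Sum = 0.00420953.
Largest term belongs to Sp. alba, so Sp. alba is most probable.

Sp. alba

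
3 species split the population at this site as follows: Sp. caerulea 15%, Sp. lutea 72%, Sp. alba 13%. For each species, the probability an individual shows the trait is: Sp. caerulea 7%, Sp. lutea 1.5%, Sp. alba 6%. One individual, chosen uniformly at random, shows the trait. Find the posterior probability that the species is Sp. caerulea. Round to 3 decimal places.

0.361

Prior × likelihood for each hypothesis:
  Sp. caerulea: 0.15 × 0.07 = 0.0105
  Sp. lutea: 0.72 × 0.015 = 0.0108
  Sp. alba: 0.13 × 0.06 = 0.0078
Total = 0.0291.
P(Sp. caerulea | evidence) = 0.0105 / 0.0291 ≈ 0.361.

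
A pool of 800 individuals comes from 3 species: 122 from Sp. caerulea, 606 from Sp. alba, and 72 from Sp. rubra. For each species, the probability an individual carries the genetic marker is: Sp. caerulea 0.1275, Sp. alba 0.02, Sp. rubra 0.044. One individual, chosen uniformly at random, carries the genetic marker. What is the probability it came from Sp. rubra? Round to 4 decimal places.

By Bayes' rule, posterior ∝ prior × likelihood:
  Sp. caerulea: 0.1525 × 0.1275 = 0.01944375
  Sp. alba: 0.7575 × 0.02 = 0.01515
  Sp. rubra: 0.09 × 0.044 = 0.00396
Total = 0.03855375.
P(Sp. rubra | evidence) = 0.00396 / 0.03855375 ≈ 0.1027.

0.1027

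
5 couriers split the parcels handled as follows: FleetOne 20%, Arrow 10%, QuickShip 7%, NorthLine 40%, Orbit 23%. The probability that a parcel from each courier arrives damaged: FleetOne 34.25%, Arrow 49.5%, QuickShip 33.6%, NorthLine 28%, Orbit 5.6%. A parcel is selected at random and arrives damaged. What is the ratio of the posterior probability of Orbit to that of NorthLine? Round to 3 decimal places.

0.115

By Bayes' rule, posterior ∝ prior × likelihood:
  FleetOne: 0.2 × 0.3425 = 0.0685
  Arrow: 0.1 × 0.495 = 0.0495
  QuickShip: 0.07 × 0.336 = 0.02352
  NorthLine: 0.4 × 0.28 = 0.112
  Orbit: 0.23 × 0.056 = 0.01288
Sum = 0.2664.
The ratio is 0.01288 / 0.112 (the normalizer cancels) = 0.115.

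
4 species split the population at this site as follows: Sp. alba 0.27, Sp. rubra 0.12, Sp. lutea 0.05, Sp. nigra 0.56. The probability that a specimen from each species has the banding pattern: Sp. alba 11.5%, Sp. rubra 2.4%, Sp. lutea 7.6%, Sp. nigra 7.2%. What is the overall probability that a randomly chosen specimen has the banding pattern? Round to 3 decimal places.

0.078

By Bayes' rule, posterior ∝ prior × likelihood:
  Sp. alba: 0.27 × 0.115 = 0.03105
  Sp. rubra: 0.12 × 0.024 = 0.00288
  Sp. lutea: 0.05 × 0.076 = 0.0038
  Sp. nigra: 0.56 × 0.072 = 0.04032
P(banded) = 0.03105 + 0.00288 + 0.0038 + 0.04032 = 0.07805 → 0.078.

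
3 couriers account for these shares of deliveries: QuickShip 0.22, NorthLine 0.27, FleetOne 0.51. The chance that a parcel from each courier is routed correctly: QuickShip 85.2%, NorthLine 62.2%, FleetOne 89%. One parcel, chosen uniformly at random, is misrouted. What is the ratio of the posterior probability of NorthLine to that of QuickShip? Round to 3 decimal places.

3.135

Taking complements, P(misrouted | each) = QuickShip 0.148, NorthLine 0.378, FleetOne 0.11.
Compute prior × likelihood for every hypothesis:
  QuickShip: 0.22 × 0.148 = 0.03256
  NorthLine: 0.27 × 0.378 = 0.10206
  FleetOne: 0.51 × 0.11 = 0.0561
Normalizing constant = 0.19072.
The ratio is 0.10206 / 0.03256 (the normalizer cancels) = 3.135.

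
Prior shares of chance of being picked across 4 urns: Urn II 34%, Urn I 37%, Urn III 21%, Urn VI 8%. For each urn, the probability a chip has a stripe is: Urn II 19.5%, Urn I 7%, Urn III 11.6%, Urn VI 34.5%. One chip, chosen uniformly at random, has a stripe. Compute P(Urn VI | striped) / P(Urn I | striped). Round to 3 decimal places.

1.066

Compute prior × likelihood for every hypothesis:
  Urn II: 0.34 × 0.195 = 0.0663
  Urn I: 0.37 × 0.07 = 0.0259
  Urn III: 0.21 × 0.116 = 0.02436
  Urn VI: 0.08 × 0.345 = 0.0276
Sum = 0.14416.
The ratio is 0.0276 / 0.0259 (the normalizer cancels) = 1.066.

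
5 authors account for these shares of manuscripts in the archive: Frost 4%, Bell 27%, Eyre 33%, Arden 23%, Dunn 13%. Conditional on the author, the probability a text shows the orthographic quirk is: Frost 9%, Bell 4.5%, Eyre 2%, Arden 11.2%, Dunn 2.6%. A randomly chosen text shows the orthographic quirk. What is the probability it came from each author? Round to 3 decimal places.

Frost 0.070, Bell 0.236, Eyre 0.128, Arden 0.500, Dunn 0.066

By Bayes' rule, posterior ∝ prior × likelihood:
  Frost: 0.04 × 0.09 = 0.0036
  Bell: 0.27 × 0.045 = 0.01215
  Eyre: 0.33 × 0.02 = 0.0066
  Arden: 0.23 × 0.112 = 0.02576
  Dunn: 0.13 × 0.026 = 0.00338
Total = 0.05149.
P(Frost | quirk) = 0.0036/0.05149 ≈ 0.070
P(Bell | quirk) = 0.01215/0.05149 ≈ 0.236
P(Eyre | quirk) = 0.0066/0.05149 ≈ 0.128
P(Arden | quirk) = 0.02576/0.05149 ≈ 0.500
P(Dunn | quirk) = 0.00338/0.05149 ≈ 0.066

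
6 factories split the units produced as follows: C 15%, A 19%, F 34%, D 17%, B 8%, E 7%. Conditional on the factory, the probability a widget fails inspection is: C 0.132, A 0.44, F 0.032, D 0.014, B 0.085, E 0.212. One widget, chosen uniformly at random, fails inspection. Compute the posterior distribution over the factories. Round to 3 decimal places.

C 0.143, A 0.604, F 0.079, D 0.017, B 0.049, E 0.107

Prior × likelihood for each hypothesis:
  C: 0.15 × 0.132 = 0.0198
  A: 0.19 × 0.44 = 0.0836
  F: 0.34 × 0.032 = 0.01088
  D: 0.17 × 0.014 = 0.00238
  B: 0.08 × 0.085 = 0.0068
  E: 0.07 × 0.212 = 0.01484
Total = 0.1383.
P(C | nonconforming) = 0.0198/0.1383 ≈ 0.143
P(A | nonconforming) = 0.0836/0.1383 ≈ 0.604
P(F | nonconforming) = 0.01088/0.1383 ≈ 0.079
P(D | nonconforming) = 0.00238/0.1383 ≈ 0.017
P(B | nonconforming) = 0.0068/0.1383 ≈ 0.049
P(E | nonconforming) = 0.01484/0.1383 ≈ 0.107
(Check: 0.143+0.604+0.079+0.017+0.049+0.107 = 0.999.)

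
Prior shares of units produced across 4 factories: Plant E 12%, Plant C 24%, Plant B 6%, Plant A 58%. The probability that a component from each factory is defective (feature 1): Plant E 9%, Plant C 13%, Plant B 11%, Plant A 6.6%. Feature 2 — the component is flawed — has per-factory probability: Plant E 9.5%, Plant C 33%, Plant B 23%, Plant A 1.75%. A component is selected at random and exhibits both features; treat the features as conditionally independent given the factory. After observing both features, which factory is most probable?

Compute prior × likelihood for every hypothesis:
  Plant E: 0.12 × 0.09 × 0.095 = 0.001026
  Plant C: 0.24 × 0.13 × 0.33 = 0.010296
  Plant B: 0.06 × 0.11 × 0.23 = 0.001518
  Plant A: 0.58 × 0.066 × 0.0175 = 0.0006699
Sum = 0.0135099.
Largest term belongs to Plant C, so Plant C is most probable.

Plant C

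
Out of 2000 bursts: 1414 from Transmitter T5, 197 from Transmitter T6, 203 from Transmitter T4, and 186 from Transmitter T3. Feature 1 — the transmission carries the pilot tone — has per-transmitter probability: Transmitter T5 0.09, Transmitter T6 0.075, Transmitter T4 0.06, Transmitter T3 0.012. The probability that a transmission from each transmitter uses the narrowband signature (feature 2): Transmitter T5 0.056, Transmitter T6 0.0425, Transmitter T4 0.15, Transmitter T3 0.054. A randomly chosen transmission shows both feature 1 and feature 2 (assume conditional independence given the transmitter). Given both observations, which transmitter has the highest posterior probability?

Prior × likelihood for each hypothesis:
  Transmitter T5: 0.707 × 0.09 × 0.056 = 0.00356328
  Transmitter T6: 0.0985 × 0.075 × 0.0425 = 0.00031396875
  Transmitter T4: 0.1015 × 0.06 × 0.15 = 0.0009135
  Transmitter T3: 0.093 × 0.012 × 0.054 = 0.000060264
Sum = 0.00485101275.
Largest term belongs to Transmitter T5, so Transmitter T5 is most probable.

Transmitter T5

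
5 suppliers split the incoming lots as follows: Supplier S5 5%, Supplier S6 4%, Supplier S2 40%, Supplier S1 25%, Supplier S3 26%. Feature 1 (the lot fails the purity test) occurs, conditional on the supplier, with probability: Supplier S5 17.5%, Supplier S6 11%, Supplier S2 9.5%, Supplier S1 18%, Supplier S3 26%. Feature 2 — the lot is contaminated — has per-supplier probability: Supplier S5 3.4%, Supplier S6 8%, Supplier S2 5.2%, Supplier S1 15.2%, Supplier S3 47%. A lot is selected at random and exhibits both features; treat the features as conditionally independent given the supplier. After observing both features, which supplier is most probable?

Unnormalized posteriors (prior × likelihood):
  Supplier S5: 0.05 × 0.175 × 0.034 = 0.0002975
  Supplier S6: 0.04 × 0.11 × 0.08 = 0.000352
  Supplier S2: 0.4 × 0.095 × 0.052 = 0.001976
  Supplier S1: 0.25 × 0.18 × 0.152 = 0.00684
  Supplier S3: 0.26 × 0.26 × 0.47 = 0.031772
Sum = 0.0412375.
Largest term belongs to Supplier S3, so Supplier S3 is most probable.

Supplier S3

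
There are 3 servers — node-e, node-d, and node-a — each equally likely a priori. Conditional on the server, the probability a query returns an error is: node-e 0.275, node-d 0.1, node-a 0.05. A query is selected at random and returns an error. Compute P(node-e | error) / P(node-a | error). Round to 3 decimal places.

5.500

Since the prior is uniform, the posterior is proportional to the likelihood:
  node-e: 0.275
  node-d: 0.1
  node-a: 0.05
Total = 0.425.
The ratio is 0.275 / 0.05 (the normalizer cancels) = 5.500.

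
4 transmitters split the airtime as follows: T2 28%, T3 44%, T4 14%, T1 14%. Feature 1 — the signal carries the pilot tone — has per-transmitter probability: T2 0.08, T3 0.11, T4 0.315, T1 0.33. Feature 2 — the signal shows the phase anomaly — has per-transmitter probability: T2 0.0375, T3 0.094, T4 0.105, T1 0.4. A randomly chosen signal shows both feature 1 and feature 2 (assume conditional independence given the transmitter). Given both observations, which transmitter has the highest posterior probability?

Unnormalized posteriors (prior × likelihood):
  T2: 0.28 × 0.08 × 0.0375 = 0.00084
  T3: 0.44 × 0.11 × 0.094 = 0.0045496
  T4: 0.14 × 0.315 × 0.105 = 0.0046305
  T1: 0.14 × 0.33 × 0.4 = 0.01848
Total = 0.0285001.
Largest term belongs to T1, so T1 is most probable.

T1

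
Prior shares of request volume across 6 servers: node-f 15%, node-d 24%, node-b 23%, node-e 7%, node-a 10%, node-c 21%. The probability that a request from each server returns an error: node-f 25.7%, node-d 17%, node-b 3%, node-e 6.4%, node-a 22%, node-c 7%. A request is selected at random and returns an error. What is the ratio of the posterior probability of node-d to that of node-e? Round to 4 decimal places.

9.1071

Unnormalized posteriors (prior × likelihood):
  node-f: 0.15 × 0.257 = 0.03855
  node-d: 0.24 × 0.17 = 0.0408
  node-b: 0.23 × 0.03 = 0.0069
  node-e: 0.07 × 0.064 = 0.00448
  node-a: 0.1 × 0.22 = 0.022
  node-c: 0.21 × 0.07 = 0.0147
Sum = 0.12743.
The ratio is 0.0408 / 0.00448 (the normalizer cancels) = 9.1071.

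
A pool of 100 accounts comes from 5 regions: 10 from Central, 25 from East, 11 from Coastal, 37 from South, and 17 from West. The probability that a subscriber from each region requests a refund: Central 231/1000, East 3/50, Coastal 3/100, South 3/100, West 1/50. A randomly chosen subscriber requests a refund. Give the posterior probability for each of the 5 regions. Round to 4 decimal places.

Central 0.4132, East 0.2683, Coastal 0.0590, South 0.1986, West 0.0608

Compute prior × likelihood for every hypothesis:
  Central: 0.1 × 0.231 = 0.0231
  East: 0.25 × 0.06 = 0.015
  Coastal: 0.11 × 0.03 = 0.0033
  South: 0.37 × 0.03 = 0.0111
  West: 0.17 × 0.02 = 0.0034
Sum = 0.0559.
P(Central | refund) = 0.0231/0.0559 ≈ 0.4132
P(East | refund) = 0.015/0.0559 ≈ 0.2683
P(Coastal | refund) = 0.0033/0.0559 ≈ 0.0590
P(South | refund) = 0.0111/0.0559 ≈ 0.1986
P(West | refund) = 0.0034/0.0559 ≈ 0.0608
(Check: 0.4132+0.2683+0.0590+0.1986+0.0608 = 0.9999.)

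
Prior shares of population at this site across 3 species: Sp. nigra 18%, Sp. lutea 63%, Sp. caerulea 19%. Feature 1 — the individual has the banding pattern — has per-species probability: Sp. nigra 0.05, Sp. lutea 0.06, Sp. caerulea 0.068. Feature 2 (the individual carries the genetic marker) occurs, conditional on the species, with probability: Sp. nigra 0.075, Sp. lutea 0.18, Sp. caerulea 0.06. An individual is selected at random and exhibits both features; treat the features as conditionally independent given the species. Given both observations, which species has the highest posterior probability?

Unnormalized posteriors (prior × likelihood):
  Sp. nigra: 0.18 × 0.05 × 0.075 = 0.000675
  Sp. lutea: 0.63 × 0.06 × 0.18 = 0.006804
  Sp. caerulea: 0.19 × 0.068 × 0.06 = 0.0007752
Sum = 0.0082542.
Largest term belongs to Sp. lutea, so Sp. lutea is most probable.

Sp. lutea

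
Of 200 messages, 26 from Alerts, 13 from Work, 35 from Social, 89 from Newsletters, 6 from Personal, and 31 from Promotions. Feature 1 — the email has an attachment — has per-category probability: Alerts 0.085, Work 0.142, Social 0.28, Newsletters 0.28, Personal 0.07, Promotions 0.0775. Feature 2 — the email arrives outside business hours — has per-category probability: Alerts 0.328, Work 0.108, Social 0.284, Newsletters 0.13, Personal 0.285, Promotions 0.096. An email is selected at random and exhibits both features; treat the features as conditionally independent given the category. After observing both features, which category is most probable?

Newsletters

By Bayes' rule, posterior ∝ prior × likelihood:
  Alerts: 0.13 × 0.085 × 0.328 = 0.0036244
  Work: 0.065 × 0.142 × 0.108 = 0.00099684
  Social: 0.175 × 0.28 × 0.284 = 0.013916
  Newsletters: 0.445 × 0.28 × 0.13 = 0.016198
  Personal: 0.03 × 0.07 × 0.285 = 0.0005985
  Promotions: 0.155 × 0.0775 × 0.096 = 0.0011532
Sum = 0.03648694.
Largest term belongs to Newsletters, so Newsletters is most probable.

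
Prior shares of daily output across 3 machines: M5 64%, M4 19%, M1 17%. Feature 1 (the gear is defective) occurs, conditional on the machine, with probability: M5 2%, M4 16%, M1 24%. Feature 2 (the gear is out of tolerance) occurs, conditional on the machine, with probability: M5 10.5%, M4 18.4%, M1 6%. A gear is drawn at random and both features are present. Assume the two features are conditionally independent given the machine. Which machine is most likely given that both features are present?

M4

Compute prior × likelihood for every hypothesis:
  M5: 0.64 × 0.02 × 0.105 = 0.001344
  M4: 0.19 × 0.16 × 0.184 = 0.0055936
  M1: 0.17 × 0.24 × 0.06 = 0.002448
Normalizing constant = 0.0093856.
Largest term belongs to M4, so M4 is most probable.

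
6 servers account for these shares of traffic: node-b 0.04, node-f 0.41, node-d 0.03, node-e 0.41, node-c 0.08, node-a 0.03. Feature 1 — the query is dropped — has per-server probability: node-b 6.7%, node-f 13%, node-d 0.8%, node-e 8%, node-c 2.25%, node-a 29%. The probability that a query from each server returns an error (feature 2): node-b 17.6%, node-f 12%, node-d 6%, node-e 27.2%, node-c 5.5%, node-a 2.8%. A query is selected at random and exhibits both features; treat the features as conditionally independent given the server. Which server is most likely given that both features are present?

By Bayes' rule, posterior ∝ prior × likelihood:
  node-b: 0.04 × 0.067 × 0.176 = 0.00047168
  node-f: 0.41 × 0.13 × 0.12 = 0.006396
  node-d: 0.03 × 0.008 × 0.06 = 0.0000144
  node-e: 0.41 × 0.08 × 0.272 = 0.0089216
  node-c: 0.08 × 0.0225 × 0.055 = 0.000099
  node-a: 0.03 × 0.29 × 0.028 = 0.0002436
Total = 0.01614628.
Largest term belongs to node-e, so node-e is most probable.

node-e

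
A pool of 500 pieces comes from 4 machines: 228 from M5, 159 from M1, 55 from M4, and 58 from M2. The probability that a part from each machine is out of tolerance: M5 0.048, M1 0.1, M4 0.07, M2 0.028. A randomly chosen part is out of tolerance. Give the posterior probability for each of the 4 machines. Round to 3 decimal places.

M5 0.339, M1 0.492, M4 0.119, M2 0.050

Unnormalized posteriors (prior × likelihood):
  M5: 0.456 × 0.048 = 0.021888
  M1: 0.318 × 0.1 = 0.0318
  M4: 0.11 × 0.07 = 0.0077
  M2: 0.116 × 0.028 = 0.003248
Normalizing constant = 0.064636.
P(M5 | oversize) = 0.021888/0.064636 ≈ 0.339
P(M1 | oversize) = 0.0318/0.064636 ≈ 0.492
P(M4 | oversize) = 0.0077/0.064636 ≈ 0.119
P(M2 | oversize) = 0.003248/0.064636 ≈ 0.050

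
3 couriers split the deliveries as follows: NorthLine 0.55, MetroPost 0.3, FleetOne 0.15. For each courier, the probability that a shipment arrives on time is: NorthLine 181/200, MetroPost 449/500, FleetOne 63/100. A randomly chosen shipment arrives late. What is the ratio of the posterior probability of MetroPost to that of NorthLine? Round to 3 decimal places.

0.586

Taking complements, P(late | each) = NorthLine 0.095, MetroPost 0.102, FleetOne 0.37.
Compute prior × likelihood for every hypothesis:
  NorthLine: 0.55 × 0.095 = 0.05225
  MetroPost: 0.3 × 0.102 = 0.0306
  FleetOne: 0.15 × 0.37 = 0.0555
Total = 0.13835.
The ratio is 0.0306 / 0.05225 (the normalizer cancels) = 0.586.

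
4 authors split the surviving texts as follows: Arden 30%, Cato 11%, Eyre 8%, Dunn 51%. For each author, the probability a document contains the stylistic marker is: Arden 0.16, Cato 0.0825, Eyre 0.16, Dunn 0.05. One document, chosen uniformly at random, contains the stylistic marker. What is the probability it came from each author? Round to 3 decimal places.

By Bayes' rule, posterior ∝ prior × likelihood:
  Arden: 0.3 × 0.16 = 0.048
  Cato: 0.11 × 0.0825 = 0.009075
  Eyre: 0.08 × 0.16 = 0.0128
  Dunn: 0.51 × 0.05 = 0.0255
Sum = 0.095375.
P(Arden | marker) = 0.048/0.095375 ≈ 0.503
P(Cato | marker) = 0.009075/0.095375 ≈ 0.095
P(Eyre | marker) = 0.0128/0.095375 ≈ 0.134
P(Dunn | marker) = 0.0255/0.095375 ≈ 0.267
(Check: 0.503+0.095+0.134+0.267 = 0.999.)

Arden 0.503, Cato 0.095, Eyre 0.134, Dunn 0.267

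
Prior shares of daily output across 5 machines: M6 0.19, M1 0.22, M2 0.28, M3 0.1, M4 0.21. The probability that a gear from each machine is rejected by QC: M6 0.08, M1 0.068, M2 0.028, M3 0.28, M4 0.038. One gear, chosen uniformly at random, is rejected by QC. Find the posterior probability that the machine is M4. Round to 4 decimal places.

Unnormalized posteriors (prior × likelihood):
  M6: 0.19 × 0.08 = 0.0152
  M1: 0.22 × 0.068 = 0.01496
  M2: 0.28 × 0.028 = 0.00784
  M3: 0.1 × 0.28 = 0.028
  M4: 0.21 × 0.038 = 0.00798
Sum = 0.07398.
P(M4 | evidence) = 0.00798 / 0.07398 ≈ 0.1079.

0.1079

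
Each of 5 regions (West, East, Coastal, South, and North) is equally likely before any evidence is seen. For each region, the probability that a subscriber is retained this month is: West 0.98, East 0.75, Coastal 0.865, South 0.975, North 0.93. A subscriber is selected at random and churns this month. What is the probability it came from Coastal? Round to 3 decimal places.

Taking complements, P(churn | each) = West 0.02, East 0.25, Coastal 0.135, South 0.025, North 0.07.
Since the prior is uniform, the posterior is proportional to the likelihood:
  West: 0.02
  East: 0.25
  Coastal: 0.135
  South: 0.025
  North: 0.07
Total = 0.5.
P(Coastal | evidence) = 0.135 / 0.5 ≈ 0.270.

0.270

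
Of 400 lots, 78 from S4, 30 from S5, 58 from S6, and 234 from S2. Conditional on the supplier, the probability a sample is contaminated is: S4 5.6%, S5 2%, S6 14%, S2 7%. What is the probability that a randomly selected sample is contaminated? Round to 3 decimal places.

Prior × likelihood for each hypothesis:
  S4: 0.195 × 0.056 = 0.01092
  S5: 0.075 × 0.02 = 0.0015
  S6: 0.145 × 0.14 = 0.0203
  S2: 0.585 × 0.07 = 0.04095
P(contaminated) = 0.01092 + 0.0015 + 0.0203 + 0.04095 = 0.07367 → 0.074.

0.074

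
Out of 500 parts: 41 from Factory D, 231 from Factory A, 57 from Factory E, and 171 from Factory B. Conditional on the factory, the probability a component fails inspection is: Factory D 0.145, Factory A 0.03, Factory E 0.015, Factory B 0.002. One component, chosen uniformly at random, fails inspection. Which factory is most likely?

By Bayes' rule, posterior ∝ prior × likelihood:
  Factory D: 0.082 × 0.145 = 0.01189
  Factory A: 0.462 × 0.03 = 0.01386
  Factory E: 0.114 × 0.015 = 0.00171
  Factory B: 0.342 × 0.002 = 0.000684
Normalizing constant = 0.028144.
Largest term belongs to Factory A, so Factory A is most probable.

Factory A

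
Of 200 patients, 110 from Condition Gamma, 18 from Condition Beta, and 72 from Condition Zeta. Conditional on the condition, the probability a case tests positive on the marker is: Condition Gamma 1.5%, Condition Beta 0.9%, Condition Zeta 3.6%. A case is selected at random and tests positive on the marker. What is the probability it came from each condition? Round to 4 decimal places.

By Bayes' rule, posterior ∝ prior × likelihood:
  Condition Gamma: 0.55 × 0.015 = 0.00825
  Condition Beta: 0.09 × 0.009 = 0.00081
  Condition Zeta: 0.36 × 0.036 = 0.01296
Sum = 0.02202.
P(Condition Gamma | marker-positive) = 0.00825/0.02202 ≈ 0.3747
P(Condition Beta | marker-positive) = 0.00081/0.02202 ≈ 0.0368
P(Condition Zeta | marker-positive) = 0.01296/0.02202 ≈ 0.5886

Condition Gamma 0.3747, Condition Beta 0.0368, Condition Zeta 0.5886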